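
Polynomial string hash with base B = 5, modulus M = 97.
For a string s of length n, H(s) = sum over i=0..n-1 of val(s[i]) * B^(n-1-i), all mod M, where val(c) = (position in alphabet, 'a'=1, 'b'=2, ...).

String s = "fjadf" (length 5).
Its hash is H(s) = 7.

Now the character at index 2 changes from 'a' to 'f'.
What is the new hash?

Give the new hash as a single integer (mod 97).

val('a') = 1, val('f') = 6
Position k = 2, exponent = n-1-k = 2
B^2 mod M = 5^2 mod 97 = 25
Delta = (6 - 1) * 25 mod 97 = 28
New hash = (7 + 28) mod 97 = 35

Answer: 35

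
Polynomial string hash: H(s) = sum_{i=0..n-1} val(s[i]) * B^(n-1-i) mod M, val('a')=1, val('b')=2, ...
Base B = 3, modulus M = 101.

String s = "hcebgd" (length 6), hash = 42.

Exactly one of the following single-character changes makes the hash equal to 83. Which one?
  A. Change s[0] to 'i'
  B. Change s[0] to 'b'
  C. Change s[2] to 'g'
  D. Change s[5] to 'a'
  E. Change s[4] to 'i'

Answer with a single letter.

Answer: A

Derivation:
Option A: s[0]='h'->'i', delta=(9-8)*3^5 mod 101 = 41, hash=42+41 mod 101 = 83 <-- target
Option B: s[0]='h'->'b', delta=(2-8)*3^5 mod 101 = 57, hash=42+57 mod 101 = 99
Option C: s[2]='e'->'g', delta=(7-5)*3^3 mod 101 = 54, hash=42+54 mod 101 = 96
Option D: s[5]='d'->'a', delta=(1-4)*3^0 mod 101 = 98, hash=42+98 mod 101 = 39
Option E: s[4]='g'->'i', delta=(9-7)*3^1 mod 101 = 6, hash=42+6 mod 101 = 48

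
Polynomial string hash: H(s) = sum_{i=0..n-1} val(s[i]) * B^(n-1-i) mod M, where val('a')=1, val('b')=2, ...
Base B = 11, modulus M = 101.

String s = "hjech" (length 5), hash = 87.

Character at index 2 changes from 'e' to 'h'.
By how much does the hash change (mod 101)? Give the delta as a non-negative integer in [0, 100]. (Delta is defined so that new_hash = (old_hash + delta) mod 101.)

Answer: 60

Derivation:
Delta formula: (val(new) - val(old)) * B^(n-1-k) mod M
  val('h') - val('e') = 8 - 5 = 3
  B^(n-1-k) = 11^2 mod 101 = 20
  Delta = 3 * 20 mod 101 = 60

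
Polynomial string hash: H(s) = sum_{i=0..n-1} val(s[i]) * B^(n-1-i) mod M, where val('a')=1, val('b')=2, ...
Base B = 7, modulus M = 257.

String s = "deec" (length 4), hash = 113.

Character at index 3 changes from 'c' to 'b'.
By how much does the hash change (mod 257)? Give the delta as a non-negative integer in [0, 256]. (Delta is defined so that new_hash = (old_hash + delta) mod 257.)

Answer: 256

Derivation:
Delta formula: (val(new) - val(old)) * B^(n-1-k) mod M
  val('b') - val('c') = 2 - 3 = -1
  B^(n-1-k) = 7^0 mod 257 = 1
  Delta = -1 * 1 mod 257 = 256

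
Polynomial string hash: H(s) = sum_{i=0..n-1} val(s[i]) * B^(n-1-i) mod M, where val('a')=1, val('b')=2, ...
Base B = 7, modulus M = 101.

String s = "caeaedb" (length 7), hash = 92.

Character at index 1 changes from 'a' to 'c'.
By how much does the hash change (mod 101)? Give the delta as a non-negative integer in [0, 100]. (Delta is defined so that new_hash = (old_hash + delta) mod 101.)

Delta formula: (val(new) - val(old)) * B^(n-1-k) mod M
  val('c') - val('a') = 3 - 1 = 2
  B^(n-1-k) = 7^5 mod 101 = 41
  Delta = 2 * 41 mod 101 = 82

Answer: 82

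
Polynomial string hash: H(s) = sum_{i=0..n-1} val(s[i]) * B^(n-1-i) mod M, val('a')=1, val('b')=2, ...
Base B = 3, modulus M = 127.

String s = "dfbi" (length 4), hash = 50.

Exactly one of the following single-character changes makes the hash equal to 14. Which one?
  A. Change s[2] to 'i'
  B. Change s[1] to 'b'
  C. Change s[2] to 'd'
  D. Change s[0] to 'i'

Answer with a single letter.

Answer: B

Derivation:
Option A: s[2]='b'->'i', delta=(9-2)*3^1 mod 127 = 21, hash=50+21 mod 127 = 71
Option B: s[1]='f'->'b', delta=(2-6)*3^2 mod 127 = 91, hash=50+91 mod 127 = 14 <-- target
Option C: s[2]='b'->'d', delta=(4-2)*3^1 mod 127 = 6, hash=50+6 mod 127 = 56
Option D: s[0]='d'->'i', delta=(9-4)*3^3 mod 127 = 8, hash=50+8 mod 127 = 58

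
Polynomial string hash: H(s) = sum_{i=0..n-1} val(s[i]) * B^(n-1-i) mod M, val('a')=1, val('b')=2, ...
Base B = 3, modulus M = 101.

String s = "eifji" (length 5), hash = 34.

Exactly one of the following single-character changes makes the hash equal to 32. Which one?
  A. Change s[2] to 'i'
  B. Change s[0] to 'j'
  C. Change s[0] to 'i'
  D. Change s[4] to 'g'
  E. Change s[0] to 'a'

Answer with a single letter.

Option A: s[2]='f'->'i', delta=(9-6)*3^2 mod 101 = 27, hash=34+27 mod 101 = 61
Option B: s[0]='e'->'j', delta=(10-5)*3^4 mod 101 = 1, hash=34+1 mod 101 = 35
Option C: s[0]='e'->'i', delta=(9-5)*3^4 mod 101 = 21, hash=34+21 mod 101 = 55
Option D: s[4]='i'->'g', delta=(7-9)*3^0 mod 101 = 99, hash=34+99 mod 101 = 32 <-- target
Option E: s[0]='e'->'a', delta=(1-5)*3^4 mod 101 = 80, hash=34+80 mod 101 = 13

Answer: D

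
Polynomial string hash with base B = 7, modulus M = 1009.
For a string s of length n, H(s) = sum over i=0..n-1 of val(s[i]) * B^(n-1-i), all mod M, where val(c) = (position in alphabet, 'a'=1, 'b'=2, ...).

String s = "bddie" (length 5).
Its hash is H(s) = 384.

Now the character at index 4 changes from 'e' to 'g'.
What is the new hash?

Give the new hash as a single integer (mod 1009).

Answer: 386

Derivation:
val('e') = 5, val('g') = 7
Position k = 4, exponent = n-1-k = 0
B^0 mod M = 7^0 mod 1009 = 1
Delta = (7 - 5) * 1 mod 1009 = 2
New hash = (384 + 2) mod 1009 = 386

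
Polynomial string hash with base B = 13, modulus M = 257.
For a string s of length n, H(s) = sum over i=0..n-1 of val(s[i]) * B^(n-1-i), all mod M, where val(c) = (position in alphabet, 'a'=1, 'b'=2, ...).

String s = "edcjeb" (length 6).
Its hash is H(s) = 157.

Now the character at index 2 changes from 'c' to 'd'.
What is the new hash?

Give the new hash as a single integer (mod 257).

Answer: 41

Derivation:
val('c') = 3, val('d') = 4
Position k = 2, exponent = n-1-k = 3
B^3 mod M = 13^3 mod 257 = 141
Delta = (4 - 3) * 141 mod 257 = 141
New hash = (157 + 141) mod 257 = 41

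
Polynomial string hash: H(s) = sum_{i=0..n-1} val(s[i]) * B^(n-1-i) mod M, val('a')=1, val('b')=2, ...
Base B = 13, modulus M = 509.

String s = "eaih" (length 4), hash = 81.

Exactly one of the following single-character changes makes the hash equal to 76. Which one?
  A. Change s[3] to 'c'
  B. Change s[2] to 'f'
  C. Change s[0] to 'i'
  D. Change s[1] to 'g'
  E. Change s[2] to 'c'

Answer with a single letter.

Option A: s[3]='h'->'c', delta=(3-8)*13^0 mod 509 = 504, hash=81+504 mod 509 = 76 <-- target
Option B: s[2]='i'->'f', delta=(6-9)*13^1 mod 509 = 470, hash=81+470 mod 509 = 42
Option C: s[0]='e'->'i', delta=(9-5)*13^3 mod 509 = 135, hash=81+135 mod 509 = 216
Option D: s[1]='a'->'g', delta=(7-1)*13^2 mod 509 = 505, hash=81+505 mod 509 = 77
Option E: s[2]='i'->'c', delta=(3-9)*13^1 mod 509 = 431, hash=81+431 mod 509 = 3

Answer: A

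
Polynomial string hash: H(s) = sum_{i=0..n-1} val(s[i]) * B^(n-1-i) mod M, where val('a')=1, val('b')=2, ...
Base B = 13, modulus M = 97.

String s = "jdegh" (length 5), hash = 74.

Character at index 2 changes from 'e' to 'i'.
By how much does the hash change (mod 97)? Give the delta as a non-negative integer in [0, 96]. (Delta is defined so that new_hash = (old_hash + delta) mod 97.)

Answer: 94

Derivation:
Delta formula: (val(new) - val(old)) * B^(n-1-k) mod M
  val('i') - val('e') = 9 - 5 = 4
  B^(n-1-k) = 13^2 mod 97 = 72
  Delta = 4 * 72 mod 97 = 94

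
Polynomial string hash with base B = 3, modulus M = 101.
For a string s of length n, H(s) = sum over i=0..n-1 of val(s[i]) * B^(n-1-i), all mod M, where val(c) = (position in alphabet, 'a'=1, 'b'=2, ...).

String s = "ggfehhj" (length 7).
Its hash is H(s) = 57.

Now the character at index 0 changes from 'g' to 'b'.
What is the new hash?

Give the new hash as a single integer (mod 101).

val('g') = 7, val('b') = 2
Position k = 0, exponent = n-1-k = 6
B^6 mod M = 3^6 mod 101 = 22
Delta = (2 - 7) * 22 mod 101 = 92
New hash = (57 + 92) mod 101 = 48

Answer: 48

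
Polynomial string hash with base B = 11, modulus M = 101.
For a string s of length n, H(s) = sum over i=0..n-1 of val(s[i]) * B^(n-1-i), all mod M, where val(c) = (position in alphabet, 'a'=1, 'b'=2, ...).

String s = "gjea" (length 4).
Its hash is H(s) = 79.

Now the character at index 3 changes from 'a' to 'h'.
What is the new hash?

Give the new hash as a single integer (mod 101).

val('a') = 1, val('h') = 8
Position k = 3, exponent = n-1-k = 0
B^0 mod M = 11^0 mod 101 = 1
Delta = (8 - 1) * 1 mod 101 = 7
New hash = (79 + 7) mod 101 = 86

Answer: 86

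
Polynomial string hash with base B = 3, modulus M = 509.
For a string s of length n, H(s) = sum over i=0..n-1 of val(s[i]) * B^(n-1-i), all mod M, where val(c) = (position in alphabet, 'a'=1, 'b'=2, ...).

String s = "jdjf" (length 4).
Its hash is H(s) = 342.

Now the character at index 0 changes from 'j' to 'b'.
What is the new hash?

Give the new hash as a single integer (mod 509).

Answer: 126

Derivation:
val('j') = 10, val('b') = 2
Position k = 0, exponent = n-1-k = 3
B^3 mod M = 3^3 mod 509 = 27
Delta = (2 - 10) * 27 mod 509 = 293
New hash = (342 + 293) mod 509 = 126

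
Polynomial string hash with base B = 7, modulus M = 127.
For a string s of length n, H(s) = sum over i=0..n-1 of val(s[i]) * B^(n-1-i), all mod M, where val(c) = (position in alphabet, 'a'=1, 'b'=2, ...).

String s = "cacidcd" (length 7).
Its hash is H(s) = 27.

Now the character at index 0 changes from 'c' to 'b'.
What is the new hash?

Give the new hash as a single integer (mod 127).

val('c') = 3, val('b') = 2
Position k = 0, exponent = n-1-k = 6
B^6 mod M = 7^6 mod 127 = 47
Delta = (2 - 3) * 47 mod 127 = 80
New hash = (27 + 80) mod 127 = 107

Answer: 107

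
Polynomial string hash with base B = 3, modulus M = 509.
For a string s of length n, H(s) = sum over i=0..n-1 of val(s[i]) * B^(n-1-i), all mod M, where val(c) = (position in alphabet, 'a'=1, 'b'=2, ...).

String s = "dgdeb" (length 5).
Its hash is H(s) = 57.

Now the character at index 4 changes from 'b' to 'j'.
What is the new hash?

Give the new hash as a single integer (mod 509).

val('b') = 2, val('j') = 10
Position k = 4, exponent = n-1-k = 0
B^0 mod M = 3^0 mod 509 = 1
Delta = (10 - 2) * 1 mod 509 = 8
New hash = (57 + 8) mod 509 = 65

Answer: 65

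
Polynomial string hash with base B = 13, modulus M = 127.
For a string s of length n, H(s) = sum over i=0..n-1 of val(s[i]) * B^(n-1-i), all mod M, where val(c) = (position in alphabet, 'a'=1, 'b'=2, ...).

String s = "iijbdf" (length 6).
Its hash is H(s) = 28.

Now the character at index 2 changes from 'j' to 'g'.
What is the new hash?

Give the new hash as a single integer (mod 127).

val('j') = 10, val('g') = 7
Position k = 2, exponent = n-1-k = 3
B^3 mod M = 13^3 mod 127 = 38
Delta = (7 - 10) * 38 mod 127 = 13
New hash = (28 + 13) mod 127 = 41

Answer: 41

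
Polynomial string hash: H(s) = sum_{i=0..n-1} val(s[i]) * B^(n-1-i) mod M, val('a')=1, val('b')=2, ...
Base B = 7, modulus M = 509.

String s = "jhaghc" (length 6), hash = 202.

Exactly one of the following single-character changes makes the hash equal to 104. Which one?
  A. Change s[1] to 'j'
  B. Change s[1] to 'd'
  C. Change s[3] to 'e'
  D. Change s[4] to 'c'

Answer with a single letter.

Answer: C

Derivation:
Option A: s[1]='h'->'j', delta=(10-8)*7^4 mod 509 = 221, hash=202+221 mod 509 = 423
Option B: s[1]='h'->'d', delta=(4-8)*7^4 mod 509 = 67, hash=202+67 mod 509 = 269
Option C: s[3]='g'->'e', delta=(5-7)*7^2 mod 509 = 411, hash=202+411 mod 509 = 104 <-- target
Option D: s[4]='h'->'c', delta=(3-8)*7^1 mod 509 = 474, hash=202+474 mod 509 = 167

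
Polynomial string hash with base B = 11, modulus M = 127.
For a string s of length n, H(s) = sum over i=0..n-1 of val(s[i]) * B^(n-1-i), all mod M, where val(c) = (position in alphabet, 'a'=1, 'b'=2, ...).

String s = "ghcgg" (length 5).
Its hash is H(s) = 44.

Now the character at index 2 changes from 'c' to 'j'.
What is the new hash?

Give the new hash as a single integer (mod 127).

Answer: 2

Derivation:
val('c') = 3, val('j') = 10
Position k = 2, exponent = n-1-k = 2
B^2 mod M = 11^2 mod 127 = 121
Delta = (10 - 3) * 121 mod 127 = 85
New hash = (44 + 85) mod 127 = 2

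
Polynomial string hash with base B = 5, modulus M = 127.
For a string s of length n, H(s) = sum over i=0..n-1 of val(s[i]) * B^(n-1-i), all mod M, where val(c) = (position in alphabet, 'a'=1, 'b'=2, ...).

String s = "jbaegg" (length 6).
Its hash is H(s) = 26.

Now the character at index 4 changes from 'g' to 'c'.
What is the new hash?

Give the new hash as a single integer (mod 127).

Answer: 6

Derivation:
val('g') = 7, val('c') = 3
Position k = 4, exponent = n-1-k = 1
B^1 mod M = 5^1 mod 127 = 5
Delta = (3 - 7) * 5 mod 127 = 107
New hash = (26 + 107) mod 127 = 6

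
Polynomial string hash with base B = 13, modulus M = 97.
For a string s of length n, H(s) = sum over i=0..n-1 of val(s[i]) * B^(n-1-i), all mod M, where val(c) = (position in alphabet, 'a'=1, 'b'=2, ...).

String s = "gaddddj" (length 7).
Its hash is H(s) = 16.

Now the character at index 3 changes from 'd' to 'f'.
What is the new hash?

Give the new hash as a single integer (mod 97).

Answer: 45

Derivation:
val('d') = 4, val('f') = 6
Position k = 3, exponent = n-1-k = 3
B^3 mod M = 13^3 mod 97 = 63
Delta = (6 - 4) * 63 mod 97 = 29
New hash = (16 + 29) mod 97 = 45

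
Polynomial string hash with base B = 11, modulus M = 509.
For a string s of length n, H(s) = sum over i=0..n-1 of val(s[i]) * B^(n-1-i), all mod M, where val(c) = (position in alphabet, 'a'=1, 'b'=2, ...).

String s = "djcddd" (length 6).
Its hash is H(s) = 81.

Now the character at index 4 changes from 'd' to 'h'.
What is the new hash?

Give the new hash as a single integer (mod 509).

Answer: 125

Derivation:
val('d') = 4, val('h') = 8
Position k = 4, exponent = n-1-k = 1
B^1 mod M = 11^1 mod 509 = 11
Delta = (8 - 4) * 11 mod 509 = 44
New hash = (81 + 44) mod 509 = 125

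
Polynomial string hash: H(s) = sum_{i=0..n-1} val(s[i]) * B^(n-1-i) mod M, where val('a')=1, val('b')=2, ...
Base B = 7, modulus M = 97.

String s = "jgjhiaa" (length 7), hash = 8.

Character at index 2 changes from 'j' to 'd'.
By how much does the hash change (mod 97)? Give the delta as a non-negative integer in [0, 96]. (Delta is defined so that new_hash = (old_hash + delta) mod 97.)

Delta formula: (val(new) - val(old)) * B^(n-1-k) mod M
  val('d') - val('j') = 4 - 10 = -6
  B^(n-1-k) = 7^4 mod 97 = 73
  Delta = -6 * 73 mod 97 = 47

Answer: 47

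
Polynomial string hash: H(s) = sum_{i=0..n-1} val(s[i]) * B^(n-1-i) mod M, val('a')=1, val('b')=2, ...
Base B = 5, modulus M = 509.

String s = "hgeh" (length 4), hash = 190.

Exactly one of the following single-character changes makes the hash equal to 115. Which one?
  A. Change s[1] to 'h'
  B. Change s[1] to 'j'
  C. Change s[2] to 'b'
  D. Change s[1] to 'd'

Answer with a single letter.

Option A: s[1]='g'->'h', delta=(8-7)*5^2 mod 509 = 25, hash=190+25 mod 509 = 215
Option B: s[1]='g'->'j', delta=(10-7)*5^2 mod 509 = 75, hash=190+75 mod 509 = 265
Option C: s[2]='e'->'b', delta=(2-5)*5^1 mod 509 = 494, hash=190+494 mod 509 = 175
Option D: s[1]='g'->'d', delta=(4-7)*5^2 mod 509 = 434, hash=190+434 mod 509 = 115 <-- target

Answer: D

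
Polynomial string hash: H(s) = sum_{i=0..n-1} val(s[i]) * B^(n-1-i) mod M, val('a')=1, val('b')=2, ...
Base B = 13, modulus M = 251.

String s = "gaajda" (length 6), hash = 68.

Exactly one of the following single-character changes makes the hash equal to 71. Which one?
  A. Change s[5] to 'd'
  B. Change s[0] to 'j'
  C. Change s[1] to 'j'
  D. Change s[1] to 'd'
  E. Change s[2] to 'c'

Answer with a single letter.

Option A: s[5]='a'->'d', delta=(4-1)*13^0 mod 251 = 3, hash=68+3 mod 251 = 71 <-- target
Option B: s[0]='g'->'j', delta=(10-7)*13^5 mod 251 = 192, hash=68+192 mod 251 = 9
Option C: s[1]='a'->'j', delta=(10-1)*13^4 mod 251 = 25, hash=68+25 mod 251 = 93
Option D: s[1]='a'->'d', delta=(4-1)*13^4 mod 251 = 92, hash=68+92 mod 251 = 160
Option E: s[2]='a'->'c', delta=(3-1)*13^3 mod 251 = 127, hash=68+127 mod 251 = 195

Answer: A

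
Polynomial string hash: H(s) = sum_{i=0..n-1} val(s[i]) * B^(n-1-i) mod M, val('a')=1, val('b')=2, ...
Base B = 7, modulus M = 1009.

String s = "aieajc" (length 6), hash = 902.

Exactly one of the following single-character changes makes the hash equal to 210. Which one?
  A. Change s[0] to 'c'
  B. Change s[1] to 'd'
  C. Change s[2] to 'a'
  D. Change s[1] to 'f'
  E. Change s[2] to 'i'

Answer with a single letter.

Answer: A

Derivation:
Option A: s[0]='a'->'c', delta=(3-1)*7^5 mod 1009 = 317, hash=902+317 mod 1009 = 210 <-- target
Option B: s[1]='i'->'d', delta=(4-9)*7^4 mod 1009 = 103, hash=902+103 mod 1009 = 1005
Option C: s[2]='e'->'a', delta=(1-5)*7^3 mod 1009 = 646, hash=902+646 mod 1009 = 539
Option D: s[1]='i'->'f', delta=(6-9)*7^4 mod 1009 = 869, hash=902+869 mod 1009 = 762
Option E: s[2]='e'->'i', delta=(9-5)*7^3 mod 1009 = 363, hash=902+363 mod 1009 = 256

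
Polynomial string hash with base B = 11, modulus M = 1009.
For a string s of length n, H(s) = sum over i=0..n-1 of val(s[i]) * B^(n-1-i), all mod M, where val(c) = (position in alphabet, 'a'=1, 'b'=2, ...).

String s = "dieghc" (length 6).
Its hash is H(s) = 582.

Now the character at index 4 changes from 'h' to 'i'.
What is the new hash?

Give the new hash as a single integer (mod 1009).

val('h') = 8, val('i') = 9
Position k = 4, exponent = n-1-k = 1
B^1 mod M = 11^1 mod 1009 = 11
Delta = (9 - 8) * 11 mod 1009 = 11
New hash = (582 + 11) mod 1009 = 593

Answer: 593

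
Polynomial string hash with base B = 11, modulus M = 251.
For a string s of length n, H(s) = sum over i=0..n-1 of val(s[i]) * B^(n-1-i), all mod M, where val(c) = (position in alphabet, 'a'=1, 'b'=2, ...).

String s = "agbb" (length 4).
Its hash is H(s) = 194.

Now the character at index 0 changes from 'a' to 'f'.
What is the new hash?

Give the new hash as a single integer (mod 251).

val('a') = 1, val('f') = 6
Position k = 0, exponent = n-1-k = 3
B^3 mod M = 11^3 mod 251 = 76
Delta = (6 - 1) * 76 mod 251 = 129
New hash = (194 + 129) mod 251 = 72

Answer: 72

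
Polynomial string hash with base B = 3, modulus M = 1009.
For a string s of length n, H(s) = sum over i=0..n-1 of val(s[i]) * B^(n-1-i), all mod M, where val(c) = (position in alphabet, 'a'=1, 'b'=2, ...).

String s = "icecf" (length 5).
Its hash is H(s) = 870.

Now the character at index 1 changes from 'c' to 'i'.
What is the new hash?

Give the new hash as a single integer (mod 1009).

val('c') = 3, val('i') = 9
Position k = 1, exponent = n-1-k = 3
B^3 mod M = 3^3 mod 1009 = 27
Delta = (9 - 3) * 27 mod 1009 = 162
New hash = (870 + 162) mod 1009 = 23

Answer: 23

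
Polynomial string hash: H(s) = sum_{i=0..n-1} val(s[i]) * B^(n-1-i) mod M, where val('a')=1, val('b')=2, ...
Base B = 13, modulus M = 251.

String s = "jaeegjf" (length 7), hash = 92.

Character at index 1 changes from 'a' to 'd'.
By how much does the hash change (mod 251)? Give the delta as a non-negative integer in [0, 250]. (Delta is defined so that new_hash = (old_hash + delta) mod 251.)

Delta formula: (val(new) - val(old)) * B^(n-1-k) mod M
  val('d') - val('a') = 4 - 1 = 3
  B^(n-1-k) = 13^5 mod 251 = 64
  Delta = 3 * 64 mod 251 = 192

Answer: 192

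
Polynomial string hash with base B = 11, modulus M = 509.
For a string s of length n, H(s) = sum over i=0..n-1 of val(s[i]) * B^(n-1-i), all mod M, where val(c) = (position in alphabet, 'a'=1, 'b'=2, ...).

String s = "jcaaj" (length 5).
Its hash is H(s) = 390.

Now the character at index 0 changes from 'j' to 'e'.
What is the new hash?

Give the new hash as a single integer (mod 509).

val('j') = 10, val('e') = 5
Position k = 0, exponent = n-1-k = 4
B^4 mod M = 11^4 mod 509 = 389
Delta = (5 - 10) * 389 mod 509 = 91
New hash = (390 + 91) mod 509 = 481

Answer: 481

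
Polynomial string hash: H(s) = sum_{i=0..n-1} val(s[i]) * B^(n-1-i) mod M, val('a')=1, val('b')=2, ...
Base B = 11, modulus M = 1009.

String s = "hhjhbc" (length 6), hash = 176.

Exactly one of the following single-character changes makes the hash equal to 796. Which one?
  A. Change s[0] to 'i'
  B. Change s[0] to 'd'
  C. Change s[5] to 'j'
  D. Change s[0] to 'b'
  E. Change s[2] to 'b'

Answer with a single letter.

Answer: A

Derivation:
Option A: s[0]='h'->'i', delta=(9-8)*11^5 mod 1009 = 620, hash=176+620 mod 1009 = 796 <-- target
Option B: s[0]='h'->'d', delta=(4-8)*11^5 mod 1009 = 547, hash=176+547 mod 1009 = 723
Option C: s[5]='c'->'j', delta=(10-3)*11^0 mod 1009 = 7, hash=176+7 mod 1009 = 183
Option D: s[0]='h'->'b', delta=(2-8)*11^5 mod 1009 = 316, hash=176+316 mod 1009 = 492
Option E: s[2]='j'->'b', delta=(2-10)*11^3 mod 1009 = 451, hash=176+451 mod 1009 = 627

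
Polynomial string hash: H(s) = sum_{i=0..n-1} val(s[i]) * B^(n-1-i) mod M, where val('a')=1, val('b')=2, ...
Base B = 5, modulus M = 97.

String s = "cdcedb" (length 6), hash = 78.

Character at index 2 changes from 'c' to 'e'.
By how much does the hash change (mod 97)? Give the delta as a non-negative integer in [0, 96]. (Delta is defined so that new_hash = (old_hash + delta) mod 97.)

Delta formula: (val(new) - val(old)) * B^(n-1-k) mod M
  val('e') - val('c') = 5 - 3 = 2
  B^(n-1-k) = 5^3 mod 97 = 28
  Delta = 2 * 28 mod 97 = 56

Answer: 56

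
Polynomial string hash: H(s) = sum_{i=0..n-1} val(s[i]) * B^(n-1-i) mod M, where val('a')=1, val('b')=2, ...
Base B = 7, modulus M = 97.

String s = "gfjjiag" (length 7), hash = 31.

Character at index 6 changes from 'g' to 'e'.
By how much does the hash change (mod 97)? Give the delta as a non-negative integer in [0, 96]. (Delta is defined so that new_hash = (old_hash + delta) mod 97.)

Delta formula: (val(new) - val(old)) * B^(n-1-k) mod M
  val('e') - val('g') = 5 - 7 = -2
  B^(n-1-k) = 7^0 mod 97 = 1
  Delta = -2 * 1 mod 97 = 95

Answer: 95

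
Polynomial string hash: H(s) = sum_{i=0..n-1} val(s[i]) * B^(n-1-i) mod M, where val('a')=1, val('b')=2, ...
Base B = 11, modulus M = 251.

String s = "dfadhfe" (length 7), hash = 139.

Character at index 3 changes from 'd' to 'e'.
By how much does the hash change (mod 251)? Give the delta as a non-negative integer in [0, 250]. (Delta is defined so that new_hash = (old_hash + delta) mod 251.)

Delta formula: (val(new) - val(old)) * B^(n-1-k) mod M
  val('e') - val('d') = 5 - 4 = 1
  B^(n-1-k) = 11^3 mod 251 = 76
  Delta = 1 * 76 mod 251 = 76

Answer: 76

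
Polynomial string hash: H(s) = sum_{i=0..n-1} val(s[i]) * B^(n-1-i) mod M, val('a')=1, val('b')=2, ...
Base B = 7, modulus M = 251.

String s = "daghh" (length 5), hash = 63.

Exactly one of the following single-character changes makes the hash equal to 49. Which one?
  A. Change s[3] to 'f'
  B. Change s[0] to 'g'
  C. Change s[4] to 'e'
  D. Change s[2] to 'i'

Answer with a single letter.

Option A: s[3]='h'->'f', delta=(6-8)*7^1 mod 251 = 237, hash=63+237 mod 251 = 49 <-- target
Option B: s[0]='d'->'g', delta=(7-4)*7^4 mod 251 = 175, hash=63+175 mod 251 = 238
Option C: s[4]='h'->'e', delta=(5-8)*7^0 mod 251 = 248, hash=63+248 mod 251 = 60
Option D: s[2]='g'->'i', delta=(9-7)*7^2 mod 251 = 98, hash=63+98 mod 251 = 161

Answer: A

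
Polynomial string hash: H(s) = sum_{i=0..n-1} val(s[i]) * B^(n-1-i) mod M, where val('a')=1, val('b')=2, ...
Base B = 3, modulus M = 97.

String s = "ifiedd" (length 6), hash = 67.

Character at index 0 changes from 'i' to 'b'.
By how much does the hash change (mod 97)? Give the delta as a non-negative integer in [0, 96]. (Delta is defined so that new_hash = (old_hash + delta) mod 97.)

Delta formula: (val(new) - val(old)) * B^(n-1-k) mod M
  val('b') - val('i') = 2 - 9 = -7
  B^(n-1-k) = 3^5 mod 97 = 49
  Delta = -7 * 49 mod 97 = 45

Answer: 45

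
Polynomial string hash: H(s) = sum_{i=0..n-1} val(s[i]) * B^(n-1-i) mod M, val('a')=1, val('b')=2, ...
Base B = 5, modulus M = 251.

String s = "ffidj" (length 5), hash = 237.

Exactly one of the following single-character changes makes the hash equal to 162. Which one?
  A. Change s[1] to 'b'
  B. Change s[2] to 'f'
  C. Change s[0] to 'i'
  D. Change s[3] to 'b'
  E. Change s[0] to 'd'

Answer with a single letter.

Answer: B

Derivation:
Option A: s[1]='f'->'b', delta=(2-6)*5^3 mod 251 = 2, hash=237+2 mod 251 = 239
Option B: s[2]='i'->'f', delta=(6-9)*5^2 mod 251 = 176, hash=237+176 mod 251 = 162 <-- target
Option C: s[0]='f'->'i', delta=(9-6)*5^4 mod 251 = 118, hash=237+118 mod 251 = 104
Option D: s[3]='d'->'b', delta=(2-4)*5^1 mod 251 = 241, hash=237+241 mod 251 = 227
Option E: s[0]='f'->'d', delta=(4-6)*5^4 mod 251 = 5, hash=237+5 mod 251 = 242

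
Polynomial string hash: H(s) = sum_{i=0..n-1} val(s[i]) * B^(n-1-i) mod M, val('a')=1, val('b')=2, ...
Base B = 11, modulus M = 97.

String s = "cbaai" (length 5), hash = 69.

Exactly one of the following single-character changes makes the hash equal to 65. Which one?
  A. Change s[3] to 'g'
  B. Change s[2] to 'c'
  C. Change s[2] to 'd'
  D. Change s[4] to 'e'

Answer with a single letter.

Answer: D

Derivation:
Option A: s[3]='a'->'g', delta=(7-1)*11^1 mod 97 = 66, hash=69+66 mod 97 = 38
Option B: s[2]='a'->'c', delta=(3-1)*11^2 mod 97 = 48, hash=69+48 mod 97 = 20
Option C: s[2]='a'->'d', delta=(4-1)*11^2 mod 97 = 72, hash=69+72 mod 97 = 44
Option D: s[4]='i'->'e', delta=(5-9)*11^0 mod 97 = 93, hash=69+93 mod 97 = 65 <-- target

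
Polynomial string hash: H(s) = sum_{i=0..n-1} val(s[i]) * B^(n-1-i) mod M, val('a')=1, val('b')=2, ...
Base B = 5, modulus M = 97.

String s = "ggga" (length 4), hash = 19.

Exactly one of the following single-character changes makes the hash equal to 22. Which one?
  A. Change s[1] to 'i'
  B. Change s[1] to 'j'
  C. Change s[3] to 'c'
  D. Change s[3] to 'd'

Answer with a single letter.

Option A: s[1]='g'->'i', delta=(9-7)*5^2 mod 97 = 50, hash=19+50 mod 97 = 69
Option B: s[1]='g'->'j', delta=(10-7)*5^2 mod 97 = 75, hash=19+75 mod 97 = 94
Option C: s[3]='a'->'c', delta=(3-1)*5^0 mod 97 = 2, hash=19+2 mod 97 = 21
Option D: s[3]='a'->'d', delta=(4-1)*5^0 mod 97 = 3, hash=19+3 mod 97 = 22 <-- target

Answer: D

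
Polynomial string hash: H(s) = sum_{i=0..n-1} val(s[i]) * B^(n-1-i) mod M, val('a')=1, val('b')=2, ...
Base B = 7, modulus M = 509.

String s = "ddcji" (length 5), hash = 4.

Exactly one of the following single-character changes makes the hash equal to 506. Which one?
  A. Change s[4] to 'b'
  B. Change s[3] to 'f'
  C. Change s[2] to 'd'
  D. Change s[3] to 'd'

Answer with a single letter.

Option A: s[4]='i'->'b', delta=(2-9)*7^0 mod 509 = 502, hash=4+502 mod 509 = 506 <-- target
Option B: s[3]='j'->'f', delta=(6-10)*7^1 mod 509 = 481, hash=4+481 mod 509 = 485
Option C: s[2]='c'->'d', delta=(4-3)*7^2 mod 509 = 49, hash=4+49 mod 509 = 53
Option D: s[3]='j'->'d', delta=(4-10)*7^1 mod 509 = 467, hash=4+467 mod 509 = 471

Answer: A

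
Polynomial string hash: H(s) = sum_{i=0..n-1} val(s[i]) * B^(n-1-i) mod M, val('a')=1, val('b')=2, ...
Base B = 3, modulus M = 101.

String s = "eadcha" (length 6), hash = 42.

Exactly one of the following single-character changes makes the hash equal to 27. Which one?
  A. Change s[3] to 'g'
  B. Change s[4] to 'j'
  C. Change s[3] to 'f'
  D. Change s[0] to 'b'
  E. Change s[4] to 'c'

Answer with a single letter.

Answer: E

Derivation:
Option A: s[3]='c'->'g', delta=(7-3)*3^2 mod 101 = 36, hash=42+36 mod 101 = 78
Option B: s[4]='h'->'j', delta=(10-8)*3^1 mod 101 = 6, hash=42+6 mod 101 = 48
Option C: s[3]='c'->'f', delta=(6-3)*3^2 mod 101 = 27, hash=42+27 mod 101 = 69
Option D: s[0]='e'->'b', delta=(2-5)*3^5 mod 101 = 79, hash=42+79 mod 101 = 20
Option E: s[4]='h'->'c', delta=(3-8)*3^1 mod 101 = 86, hash=42+86 mod 101 = 27 <-- target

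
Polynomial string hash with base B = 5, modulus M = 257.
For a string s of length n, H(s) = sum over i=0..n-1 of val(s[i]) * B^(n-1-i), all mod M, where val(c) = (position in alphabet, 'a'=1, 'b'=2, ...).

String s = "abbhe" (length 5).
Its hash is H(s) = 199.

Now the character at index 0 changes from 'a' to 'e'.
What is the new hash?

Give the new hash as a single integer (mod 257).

val('a') = 1, val('e') = 5
Position k = 0, exponent = n-1-k = 4
B^4 mod M = 5^4 mod 257 = 111
Delta = (5 - 1) * 111 mod 257 = 187
New hash = (199 + 187) mod 257 = 129

Answer: 129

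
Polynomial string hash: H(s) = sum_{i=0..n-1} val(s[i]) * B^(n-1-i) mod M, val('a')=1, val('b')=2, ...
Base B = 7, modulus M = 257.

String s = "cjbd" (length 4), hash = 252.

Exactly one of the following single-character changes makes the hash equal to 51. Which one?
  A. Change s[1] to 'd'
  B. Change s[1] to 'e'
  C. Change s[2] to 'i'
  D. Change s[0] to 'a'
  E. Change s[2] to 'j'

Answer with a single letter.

Answer: E

Derivation:
Option A: s[1]='j'->'d', delta=(4-10)*7^2 mod 257 = 220, hash=252+220 mod 257 = 215
Option B: s[1]='j'->'e', delta=(5-10)*7^2 mod 257 = 12, hash=252+12 mod 257 = 7
Option C: s[2]='b'->'i', delta=(9-2)*7^1 mod 257 = 49, hash=252+49 mod 257 = 44
Option D: s[0]='c'->'a', delta=(1-3)*7^3 mod 257 = 85, hash=252+85 mod 257 = 80
Option E: s[2]='b'->'j', delta=(10-2)*7^1 mod 257 = 56, hash=252+56 mod 257 = 51 <-- target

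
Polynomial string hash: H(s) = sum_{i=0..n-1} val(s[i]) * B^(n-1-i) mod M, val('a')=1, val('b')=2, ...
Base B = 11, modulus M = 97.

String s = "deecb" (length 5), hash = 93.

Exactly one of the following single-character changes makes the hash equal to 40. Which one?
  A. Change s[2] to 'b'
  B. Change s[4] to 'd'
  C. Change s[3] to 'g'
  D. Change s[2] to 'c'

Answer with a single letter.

Option A: s[2]='e'->'b', delta=(2-5)*11^2 mod 97 = 25, hash=93+25 mod 97 = 21
Option B: s[4]='b'->'d', delta=(4-2)*11^0 mod 97 = 2, hash=93+2 mod 97 = 95
Option C: s[3]='c'->'g', delta=(7-3)*11^1 mod 97 = 44, hash=93+44 mod 97 = 40 <-- target
Option D: s[2]='e'->'c', delta=(3-5)*11^2 mod 97 = 49, hash=93+49 mod 97 = 45

Answer: C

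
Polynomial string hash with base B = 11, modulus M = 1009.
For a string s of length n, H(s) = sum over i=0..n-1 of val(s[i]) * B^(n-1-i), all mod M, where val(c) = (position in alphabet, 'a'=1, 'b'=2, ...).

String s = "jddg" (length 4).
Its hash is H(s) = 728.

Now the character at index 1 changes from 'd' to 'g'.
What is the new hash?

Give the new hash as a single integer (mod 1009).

Answer: 82

Derivation:
val('d') = 4, val('g') = 7
Position k = 1, exponent = n-1-k = 2
B^2 mod M = 11^2 mod 1009 = 121
Delta = (7 - 4) * 121 mod 1009 = 363
New hash = (728 + 363) mod 1009 = 82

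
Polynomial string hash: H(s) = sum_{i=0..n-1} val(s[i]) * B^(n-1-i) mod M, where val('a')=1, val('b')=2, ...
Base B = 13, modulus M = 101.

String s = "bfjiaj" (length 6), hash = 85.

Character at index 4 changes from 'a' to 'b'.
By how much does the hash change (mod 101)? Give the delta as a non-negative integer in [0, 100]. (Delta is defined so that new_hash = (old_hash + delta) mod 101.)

Answer: 13

Derivation:
Delta formula: (val(new) - val(old)) * B^(n-1-k) mod M
  val('b') - val('a') = 2 - 1 = 1
  B^(n-1-k) = 13^1 mod 101 = 13
  Delta = 1 * 13 mod 101 = 13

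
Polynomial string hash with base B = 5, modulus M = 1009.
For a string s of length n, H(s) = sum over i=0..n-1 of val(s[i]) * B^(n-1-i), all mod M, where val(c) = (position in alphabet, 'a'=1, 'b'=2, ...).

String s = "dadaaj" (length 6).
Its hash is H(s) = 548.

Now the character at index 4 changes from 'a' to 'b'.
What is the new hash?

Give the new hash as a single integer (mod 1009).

val('a') = 1, val('b') = 2
Position k = 4, exponent = n-1-k = 1
B^1 mod M = 5^1 mod 1009 = 5
Delta = (2 - 1) * 5 mod 1009 = 5
New hash = (548 + 5) mod 1009 = 553

Answer: 553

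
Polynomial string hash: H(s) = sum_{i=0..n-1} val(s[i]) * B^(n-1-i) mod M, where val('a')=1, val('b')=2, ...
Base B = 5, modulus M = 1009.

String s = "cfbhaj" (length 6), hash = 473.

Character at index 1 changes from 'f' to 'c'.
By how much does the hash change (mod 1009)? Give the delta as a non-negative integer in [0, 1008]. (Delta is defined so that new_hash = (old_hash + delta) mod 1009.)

Answer: 143

Derivation:
Delta formula: (val(new) - val(old)) * B^(n-1-k) mod M
  val('c') - val('f') = 3 - 6 = -3
  B^(n-1-k) = 5^4 mod 1009 = 625
  Delta = -3 * 625 mod 1009 = 143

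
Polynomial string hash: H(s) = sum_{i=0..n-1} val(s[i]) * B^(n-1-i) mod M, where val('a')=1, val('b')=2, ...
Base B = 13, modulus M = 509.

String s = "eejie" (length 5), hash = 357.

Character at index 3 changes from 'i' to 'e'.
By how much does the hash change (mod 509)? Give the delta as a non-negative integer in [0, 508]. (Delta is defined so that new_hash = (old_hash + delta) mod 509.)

Delta formula: (val(new) - val(old)) * B^(n-1-k) mod M
  val('e') - val('i') = 5 - 9 = -4
  B^(n-1-k) = 13^1 mod 509 = 13
  Delta = -4 * 13 mod 509 = 457

Answer: 457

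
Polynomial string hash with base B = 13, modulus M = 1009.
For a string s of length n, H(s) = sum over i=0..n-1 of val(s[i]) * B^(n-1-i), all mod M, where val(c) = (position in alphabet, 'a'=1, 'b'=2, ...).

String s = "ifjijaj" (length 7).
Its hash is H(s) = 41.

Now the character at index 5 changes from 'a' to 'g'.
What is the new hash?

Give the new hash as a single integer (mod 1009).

Answer: 119

Derivation:
val('a') = 1, val('g') = 7
Position k = 5, exponent = n-1-k = 1
B^1 mod M = 13^1 mod 1009 = 13
Delta = (7 - 1) * 13 mod 1009 = 78
New hash = (41 + 78) mod 1009 = 119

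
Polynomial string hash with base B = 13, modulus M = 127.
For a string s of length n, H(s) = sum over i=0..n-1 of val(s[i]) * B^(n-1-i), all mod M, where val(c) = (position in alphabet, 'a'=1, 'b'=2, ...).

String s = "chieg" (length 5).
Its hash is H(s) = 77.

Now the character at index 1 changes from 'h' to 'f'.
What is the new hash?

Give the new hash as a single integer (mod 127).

Answer: 1

Derivation:
val('h') = 8, val('f') = 6
Position k = 1, exponent = n-1-k = 3
B^3 mod M = 13^3 mod 127 = 38
Delta = (6 - 8) * 38 mod 127 = 51
New hash = (77 + 51) mod 127 = 1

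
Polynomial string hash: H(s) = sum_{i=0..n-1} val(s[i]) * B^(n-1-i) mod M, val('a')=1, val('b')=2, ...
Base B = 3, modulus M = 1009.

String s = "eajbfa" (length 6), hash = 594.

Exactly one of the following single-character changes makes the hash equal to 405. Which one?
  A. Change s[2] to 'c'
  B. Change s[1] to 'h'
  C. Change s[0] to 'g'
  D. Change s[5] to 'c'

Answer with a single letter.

Answer: A

Derivation:
Option A: s[2]='j'->'c', delta=(3-10)*3^3 mod 1009 = 820, hash=594+820 mod 1009 = 405 <-- target
Option B: s[1]='a'->'h', delta=(8-1)*3^4 mod 1009 = 567, hash=594+567 mod 1009 = 152
Option C: s[0]='e'->'g', delta=(7-5)*3^5 mod 1009 = 486, hash=594+486 mod 1009 = 71
Option D: s[5]='a'->'c', delta=(3-1)*3^0 mod 1009 = 2, hash=594+2 mod 1009 = 596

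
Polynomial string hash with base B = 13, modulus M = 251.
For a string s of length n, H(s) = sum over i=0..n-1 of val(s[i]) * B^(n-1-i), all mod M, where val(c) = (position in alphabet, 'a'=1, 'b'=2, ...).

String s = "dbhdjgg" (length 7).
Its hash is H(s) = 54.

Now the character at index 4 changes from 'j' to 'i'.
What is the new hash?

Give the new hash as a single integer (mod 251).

Answer: 136

Derivation:
val('j') = 10, val('i') = 9
Position k = 4, exponent = n-1-k = 2
B^2 mod M = 13^2 mod 251 = 169
Delta = (9 - 10) * 169 mod 251 = 82
New hash = (54 + 82) mod 251 = 136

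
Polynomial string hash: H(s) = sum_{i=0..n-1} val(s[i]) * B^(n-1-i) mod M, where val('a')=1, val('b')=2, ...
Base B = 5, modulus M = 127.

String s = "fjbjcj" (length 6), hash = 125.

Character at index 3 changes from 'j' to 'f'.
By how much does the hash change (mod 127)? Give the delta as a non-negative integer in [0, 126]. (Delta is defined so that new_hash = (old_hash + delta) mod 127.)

Delta formula: (val(new) - val(old)) * B^(n-1-k) mod M
  val('f') - val('j') = 6 - 10 = -4
  B^(n-1-k) = 5^2 mod 127 = 25
  Delta = -4 * 25 mod 127 = 27

Answer: 27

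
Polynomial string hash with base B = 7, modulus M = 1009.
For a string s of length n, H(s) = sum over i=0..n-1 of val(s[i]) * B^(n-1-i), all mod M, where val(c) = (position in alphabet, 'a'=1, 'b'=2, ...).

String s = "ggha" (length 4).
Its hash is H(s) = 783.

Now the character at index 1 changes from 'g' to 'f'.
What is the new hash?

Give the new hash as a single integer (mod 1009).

val('g') = 7, val('f') = 6
Position k = 1, exponent = n-1-k = 2
B^2 mod M = 7^2 mod 1009 = 49
Delta = (6 - 7) * 49 mod 1009 = 960
New hash = (783 + 960) mod 1009 = 734

Answer: 734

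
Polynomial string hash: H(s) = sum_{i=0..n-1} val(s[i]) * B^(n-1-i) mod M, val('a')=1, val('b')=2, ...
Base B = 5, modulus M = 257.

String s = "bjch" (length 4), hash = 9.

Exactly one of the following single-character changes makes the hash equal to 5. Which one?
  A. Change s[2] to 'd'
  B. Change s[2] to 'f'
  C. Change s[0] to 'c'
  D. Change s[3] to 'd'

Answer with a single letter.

Answer: D

Derivation:
Option A: s[2]='c'->'d', delta=(4-3)*5^1 mod 257 = 5, hash=9+5 mod 257 = 14
Option B: s[2]='c'->'f', delta=(6-3)*5^1 mod 257 = 15, hash=9+15 mod 257 = 24
Option C: s[0]='b'->'c', delta=(3-2)*5^3 mod 257 = 125, hash=9+125 mod 257 = 134
Option D: s[3]='h'->'d', delta=(4-8)*5^0 mod 257 = 253, hash=9+253 mod 257 = 5 <-- target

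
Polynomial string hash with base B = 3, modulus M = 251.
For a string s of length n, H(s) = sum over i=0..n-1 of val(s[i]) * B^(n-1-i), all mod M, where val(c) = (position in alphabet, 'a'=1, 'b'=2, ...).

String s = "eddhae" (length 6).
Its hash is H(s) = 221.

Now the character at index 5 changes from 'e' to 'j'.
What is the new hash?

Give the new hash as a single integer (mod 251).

val('e') = 5, val('j') = 10
Position k = 5, exponent = n-1-k = 0
B^0 mod M = 3^0 mod 251 = 1
Delta = (10 - 5) * 1 mod 251 = 5
New hash = (221 + 5) mod 251 = 226

Answer: 226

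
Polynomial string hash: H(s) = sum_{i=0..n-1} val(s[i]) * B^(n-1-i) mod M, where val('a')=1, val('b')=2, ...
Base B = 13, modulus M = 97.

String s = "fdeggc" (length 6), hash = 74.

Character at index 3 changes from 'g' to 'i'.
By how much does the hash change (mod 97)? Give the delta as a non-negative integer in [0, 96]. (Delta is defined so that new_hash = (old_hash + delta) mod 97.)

Answer: 47

Derivation:
Delta formula: (val(new) - val(old)) * B^(n-1-k) mod M
  val('i') - val('g') = 9 - 7 = 2
  B^(n-1-k) = 13^2 mod 97 = 72
  Delta = 2 * 72 mod 97 = 47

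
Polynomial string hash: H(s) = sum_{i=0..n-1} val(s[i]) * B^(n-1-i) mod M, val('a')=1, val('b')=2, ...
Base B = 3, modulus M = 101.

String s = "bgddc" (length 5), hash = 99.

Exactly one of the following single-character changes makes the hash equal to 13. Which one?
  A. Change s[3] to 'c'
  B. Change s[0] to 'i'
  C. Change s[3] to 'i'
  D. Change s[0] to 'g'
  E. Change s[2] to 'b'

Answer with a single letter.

Option A: s[3]='d'->'c', delta=(3-4)*3^1 mod 101 = 98, hash=99+98 mod 101 = 96
Option B: s[0]='b'->'i', delta=(9-2)*3^4 mod 101 = 62, hash=99+62 mod 101 = 60
Option C: s[3]='d'->'i', delta=(9-4)*3^1 mod 101 = 15, hash=99+15 mod 101 = 13 <-- target
Option D: s[0]='b'->'g', delta=(7-2)*3^4 mod 101 = 1, hash=99+1 mod 101 = 100
Option E: s[2]='d'->'b', delta=(2-4)*3^2 mod 101 = 83, hash=99+83 mod 101 = 81

Answer: C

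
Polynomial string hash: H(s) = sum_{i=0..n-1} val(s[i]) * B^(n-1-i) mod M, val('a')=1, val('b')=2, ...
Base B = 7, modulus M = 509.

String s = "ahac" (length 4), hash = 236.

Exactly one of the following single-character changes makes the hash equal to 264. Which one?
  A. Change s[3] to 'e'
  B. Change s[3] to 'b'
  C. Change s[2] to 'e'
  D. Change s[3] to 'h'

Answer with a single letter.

Answer: C

Derivation:
Option A: s[3]='c'->'e', delta=(5-3)*7^0 mod 509 = 2, hash=236+2 mod 509 = 238
Option B: s[3]='c'->'b', delta=(2-3)*7^0 mod 509 = 508, hash=236+508 mod 509 = 235
Option C: s[2]='a'->'e', delta=(5-1)*7^1 mod 509 = 28, hash=236+28 mod 509 = 264 <-- target
Option D: s[3]='c'->'h', delta=(8-3)*7^0 mod 509 = 5, hash=236+5 mod 509 = 241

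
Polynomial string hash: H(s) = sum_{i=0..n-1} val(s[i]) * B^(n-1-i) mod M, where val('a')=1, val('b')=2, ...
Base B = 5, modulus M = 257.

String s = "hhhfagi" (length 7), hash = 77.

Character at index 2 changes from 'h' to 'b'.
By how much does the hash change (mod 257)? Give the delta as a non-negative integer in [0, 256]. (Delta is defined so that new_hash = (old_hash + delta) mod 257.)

Answer: 105

Derivation:
Delta formula: (val(new) - val(old)) * B^(n-1-k) mod M
  val('b') - val('h') = 2 - 8 = -6
  B^(n-1-k) = 5^4 mod 257 = 111
  Delta = -6 * 111 mod 257 = 105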